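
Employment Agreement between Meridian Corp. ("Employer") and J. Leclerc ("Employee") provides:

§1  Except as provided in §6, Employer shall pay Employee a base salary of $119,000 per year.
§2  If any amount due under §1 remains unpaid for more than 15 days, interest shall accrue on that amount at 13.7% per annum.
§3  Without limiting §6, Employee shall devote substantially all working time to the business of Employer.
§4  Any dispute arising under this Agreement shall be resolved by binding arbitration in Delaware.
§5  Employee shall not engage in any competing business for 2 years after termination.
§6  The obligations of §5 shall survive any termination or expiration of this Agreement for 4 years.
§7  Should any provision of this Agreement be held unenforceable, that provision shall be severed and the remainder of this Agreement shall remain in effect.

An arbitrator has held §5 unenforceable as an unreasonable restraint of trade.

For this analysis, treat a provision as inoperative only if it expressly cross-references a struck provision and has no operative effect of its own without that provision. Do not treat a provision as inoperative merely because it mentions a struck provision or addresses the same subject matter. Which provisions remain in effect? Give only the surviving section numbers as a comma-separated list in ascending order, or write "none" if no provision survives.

1, 2, 3, 4, 7

§5 is struck. §6 has no operative effect of its own apart from §5 and is therefore inoperative. Although §3 refers to §6, its operative terms do not depend on §6, so it remains in effect. §1 mentions §6 but its own obligation stands independently of §6, so §1 is not affected. Under the severability clause in §7, the remaining provisions continue in force. The provisions still in force are §1, §2, §3, §4, and §7.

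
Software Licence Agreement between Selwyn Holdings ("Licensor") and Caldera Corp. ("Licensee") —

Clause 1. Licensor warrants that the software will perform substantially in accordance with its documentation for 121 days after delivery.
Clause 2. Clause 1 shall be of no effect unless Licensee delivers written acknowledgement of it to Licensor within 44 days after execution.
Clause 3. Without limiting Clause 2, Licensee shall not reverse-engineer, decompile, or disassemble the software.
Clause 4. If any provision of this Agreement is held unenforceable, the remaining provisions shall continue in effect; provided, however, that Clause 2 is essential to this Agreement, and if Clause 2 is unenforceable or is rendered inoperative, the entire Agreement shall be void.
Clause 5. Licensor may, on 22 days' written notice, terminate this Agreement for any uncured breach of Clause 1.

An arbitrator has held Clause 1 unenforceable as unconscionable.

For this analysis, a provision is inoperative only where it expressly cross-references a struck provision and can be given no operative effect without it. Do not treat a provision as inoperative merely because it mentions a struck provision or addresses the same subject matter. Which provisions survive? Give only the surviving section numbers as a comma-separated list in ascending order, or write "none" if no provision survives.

none

Clause 1 is struck. Clause 2 merely fixes the acknowledgement condition for Clause 1; with Clause 1 gone it has nothing to operate on and falls away. Clause 5 has no operative effect of its own apart from Clause 1 and is therefore inoperative. Clause 4 makes Clause 2 an essential term, and Clause 2 has been rendered inoperative by the cascade; under Clause 4, the entire Agreement is therefore void. No provision of the Agreement survives.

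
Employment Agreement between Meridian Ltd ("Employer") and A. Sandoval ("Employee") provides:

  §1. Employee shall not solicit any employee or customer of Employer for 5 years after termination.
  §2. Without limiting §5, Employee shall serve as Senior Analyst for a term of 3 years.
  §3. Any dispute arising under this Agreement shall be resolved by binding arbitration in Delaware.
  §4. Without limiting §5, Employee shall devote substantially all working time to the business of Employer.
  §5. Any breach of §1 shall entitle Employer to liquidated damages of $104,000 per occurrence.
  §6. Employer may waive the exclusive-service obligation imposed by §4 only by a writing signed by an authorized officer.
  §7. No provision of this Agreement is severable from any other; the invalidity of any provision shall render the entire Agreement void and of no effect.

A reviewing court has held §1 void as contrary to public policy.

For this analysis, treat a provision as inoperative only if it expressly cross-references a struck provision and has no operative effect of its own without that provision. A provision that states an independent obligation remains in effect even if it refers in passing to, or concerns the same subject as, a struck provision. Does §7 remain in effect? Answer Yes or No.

§1 is struck. §5 operates only by reference to §1, so it falls with §1. §7 provides that the Agreement is not severable, so the invalidity of any one provision voids the entire Agreement. No provision of the Agreement survives. §7 is among the inoperative provisions, so the answer is no.

No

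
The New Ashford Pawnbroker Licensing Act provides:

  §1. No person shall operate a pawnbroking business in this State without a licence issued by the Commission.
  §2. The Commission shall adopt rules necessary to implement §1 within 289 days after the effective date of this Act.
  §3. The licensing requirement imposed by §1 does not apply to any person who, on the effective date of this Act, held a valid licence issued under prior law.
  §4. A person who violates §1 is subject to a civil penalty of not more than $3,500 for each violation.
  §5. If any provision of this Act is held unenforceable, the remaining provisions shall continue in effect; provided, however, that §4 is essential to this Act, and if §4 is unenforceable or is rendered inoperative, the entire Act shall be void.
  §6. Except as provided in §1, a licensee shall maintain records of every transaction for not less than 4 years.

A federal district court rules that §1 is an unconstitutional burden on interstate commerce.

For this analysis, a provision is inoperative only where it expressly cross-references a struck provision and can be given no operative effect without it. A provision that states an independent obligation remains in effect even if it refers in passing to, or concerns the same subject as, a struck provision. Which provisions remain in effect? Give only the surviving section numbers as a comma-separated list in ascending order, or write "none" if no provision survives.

§1 is struck. The only function of §2 is the rulemaking mandate for §1, so it cannot stand once §1 is removed. The only function of §3 is the grandfather exemption from §1, so it cannot stand once §1 is removed. §4 has no operative effect of its own apart from §1 and is therefore inoperative. §5 makes §4 an essential term, and §4 has been rendered inoperative by the cascade; under §5, the entire Act is therefore void. No provision of the Act survives.

none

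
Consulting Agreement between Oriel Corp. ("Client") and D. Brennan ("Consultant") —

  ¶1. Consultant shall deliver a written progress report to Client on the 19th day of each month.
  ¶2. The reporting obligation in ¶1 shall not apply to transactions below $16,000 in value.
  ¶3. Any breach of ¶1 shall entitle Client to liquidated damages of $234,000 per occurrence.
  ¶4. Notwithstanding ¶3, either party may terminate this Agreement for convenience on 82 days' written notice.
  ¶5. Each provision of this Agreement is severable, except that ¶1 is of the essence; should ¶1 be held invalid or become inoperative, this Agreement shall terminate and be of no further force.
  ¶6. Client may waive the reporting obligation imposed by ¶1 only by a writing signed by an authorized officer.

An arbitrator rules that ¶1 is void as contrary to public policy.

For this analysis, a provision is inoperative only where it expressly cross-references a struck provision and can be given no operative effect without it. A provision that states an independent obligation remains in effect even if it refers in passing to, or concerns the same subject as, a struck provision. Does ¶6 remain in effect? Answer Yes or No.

¶1 is struck. ¶2 operates only by reference to ¶1, so it falls with ¶1. The whole of ¶3 is the liquidated-damages amount, defined by reference to ¶1, so ¶3 cannot stand once ¶1 is removed. The only function of ¶6 is the waiver condition for ¶1, so it cannot stand once ¶1 is removed. ¶5 makes ¶1 an essential term, and ¶1 is the provision held invalid; under ¶5, the entire Agreement is therefore void. No provision of the Agreement survives. ¶6 is among the inoperative provisions, so the answer is no.

No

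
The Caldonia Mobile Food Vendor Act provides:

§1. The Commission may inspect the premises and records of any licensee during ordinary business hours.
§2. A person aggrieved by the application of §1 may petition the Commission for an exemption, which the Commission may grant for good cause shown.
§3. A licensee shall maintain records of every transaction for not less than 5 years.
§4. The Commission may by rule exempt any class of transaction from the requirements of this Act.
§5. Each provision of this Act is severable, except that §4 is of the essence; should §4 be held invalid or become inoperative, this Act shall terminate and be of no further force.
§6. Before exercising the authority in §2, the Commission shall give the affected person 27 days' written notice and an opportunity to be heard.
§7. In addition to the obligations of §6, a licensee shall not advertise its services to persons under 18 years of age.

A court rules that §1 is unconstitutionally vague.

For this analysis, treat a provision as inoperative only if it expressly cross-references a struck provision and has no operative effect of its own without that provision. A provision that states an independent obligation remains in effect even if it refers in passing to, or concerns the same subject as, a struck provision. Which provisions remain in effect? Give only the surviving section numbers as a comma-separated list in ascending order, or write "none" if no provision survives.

3, 4, 5, 7

§1 is struck. §2 merely fixes the exemption procedure for §1; with §1 gone it has nothing to operate on and falls away. §6 operates only by reference to §2, so it falls with §2. Although §7 refers to §6, its operative terms do not depend on §6, so it remains in effect. §5 makes §4 an essential term, but §4 is unaffected, so the severability proviso in §5 preserves the remaining provisions. §3, §4, §5, and §7 remain in effect.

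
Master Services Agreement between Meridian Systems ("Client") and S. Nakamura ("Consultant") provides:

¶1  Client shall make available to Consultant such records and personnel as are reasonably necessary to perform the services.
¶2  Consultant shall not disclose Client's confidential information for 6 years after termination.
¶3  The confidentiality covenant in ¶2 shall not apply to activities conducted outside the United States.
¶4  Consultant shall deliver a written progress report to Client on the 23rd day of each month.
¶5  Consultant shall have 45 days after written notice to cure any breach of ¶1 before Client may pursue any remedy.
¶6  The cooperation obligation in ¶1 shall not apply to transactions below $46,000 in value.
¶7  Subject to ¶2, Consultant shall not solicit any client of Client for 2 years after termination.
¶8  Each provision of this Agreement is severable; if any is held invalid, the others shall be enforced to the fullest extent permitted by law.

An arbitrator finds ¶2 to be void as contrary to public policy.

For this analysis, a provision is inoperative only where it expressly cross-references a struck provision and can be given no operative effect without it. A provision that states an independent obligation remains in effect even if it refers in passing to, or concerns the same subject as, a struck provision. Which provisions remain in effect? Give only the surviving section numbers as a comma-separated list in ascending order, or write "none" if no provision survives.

1, 4, 5, 6, 7, 8

¶2 is struck. ¶3 has no operative effect of its own apart from ¶2 and is therefore inoperative. Although ¶7 refers to ¶2, its operative terms do not depend on ¶2, so it remains in effect. Under the severability clause in ¶8, the remaining provisions continue in force. ¶1, ¶4, ¶5, ¶6, ¶7, and ¶8 remain in effect.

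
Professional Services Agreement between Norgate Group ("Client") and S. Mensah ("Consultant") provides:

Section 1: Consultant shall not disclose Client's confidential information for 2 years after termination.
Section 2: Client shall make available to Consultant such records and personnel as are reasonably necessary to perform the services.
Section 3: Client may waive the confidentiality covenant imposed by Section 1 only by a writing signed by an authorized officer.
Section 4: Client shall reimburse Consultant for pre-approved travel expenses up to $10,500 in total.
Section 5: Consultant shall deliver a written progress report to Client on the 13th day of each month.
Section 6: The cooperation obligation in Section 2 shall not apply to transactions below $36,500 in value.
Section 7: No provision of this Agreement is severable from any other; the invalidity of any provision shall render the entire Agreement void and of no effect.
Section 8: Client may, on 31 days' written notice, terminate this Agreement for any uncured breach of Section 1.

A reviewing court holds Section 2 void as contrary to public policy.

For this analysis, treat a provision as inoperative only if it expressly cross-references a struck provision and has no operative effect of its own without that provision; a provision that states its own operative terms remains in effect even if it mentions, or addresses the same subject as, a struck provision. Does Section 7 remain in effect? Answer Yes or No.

Section 2 is struck. Section 6 operates only by reference to Section 2, so it falls with Section 2. Section 7 provides that the Agreement is not severable, so the invalidity of any one provision voids the entire Agreement. No provision of the Agreement survives. Section 7 is among the inoperative provisions, so the answer is no.

No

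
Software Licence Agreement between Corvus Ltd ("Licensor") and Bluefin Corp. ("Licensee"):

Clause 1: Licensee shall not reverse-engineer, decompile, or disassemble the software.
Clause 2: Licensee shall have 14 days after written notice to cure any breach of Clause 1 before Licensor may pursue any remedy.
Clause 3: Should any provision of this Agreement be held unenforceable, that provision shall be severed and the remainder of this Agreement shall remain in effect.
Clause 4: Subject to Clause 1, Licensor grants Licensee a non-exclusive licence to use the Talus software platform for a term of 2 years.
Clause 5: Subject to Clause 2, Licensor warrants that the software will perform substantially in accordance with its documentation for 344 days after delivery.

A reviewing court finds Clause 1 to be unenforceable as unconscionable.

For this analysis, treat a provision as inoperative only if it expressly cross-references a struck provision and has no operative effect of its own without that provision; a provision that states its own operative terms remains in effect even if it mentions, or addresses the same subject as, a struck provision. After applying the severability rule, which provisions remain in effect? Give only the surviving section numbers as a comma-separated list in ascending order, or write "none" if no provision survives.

3, 4, 5

Clause 1 is struck. The only function of Clause 2 is the cure period for breach of Clause 1, so it cannot stand once Clause 1 is removed. Although Clause 5 refers to Clause 2, its operative terms do not depend on Clause 2, so it remains in effect. Although Clause 4 refers to Clause 1, its operative terms do not depend on Clause 1, so it remains in effect. Clause 3 is a severability clause and preserves every provision that can still be given independent effect. The provisions still in force are Clause 3, Clause 4, and Clause 5.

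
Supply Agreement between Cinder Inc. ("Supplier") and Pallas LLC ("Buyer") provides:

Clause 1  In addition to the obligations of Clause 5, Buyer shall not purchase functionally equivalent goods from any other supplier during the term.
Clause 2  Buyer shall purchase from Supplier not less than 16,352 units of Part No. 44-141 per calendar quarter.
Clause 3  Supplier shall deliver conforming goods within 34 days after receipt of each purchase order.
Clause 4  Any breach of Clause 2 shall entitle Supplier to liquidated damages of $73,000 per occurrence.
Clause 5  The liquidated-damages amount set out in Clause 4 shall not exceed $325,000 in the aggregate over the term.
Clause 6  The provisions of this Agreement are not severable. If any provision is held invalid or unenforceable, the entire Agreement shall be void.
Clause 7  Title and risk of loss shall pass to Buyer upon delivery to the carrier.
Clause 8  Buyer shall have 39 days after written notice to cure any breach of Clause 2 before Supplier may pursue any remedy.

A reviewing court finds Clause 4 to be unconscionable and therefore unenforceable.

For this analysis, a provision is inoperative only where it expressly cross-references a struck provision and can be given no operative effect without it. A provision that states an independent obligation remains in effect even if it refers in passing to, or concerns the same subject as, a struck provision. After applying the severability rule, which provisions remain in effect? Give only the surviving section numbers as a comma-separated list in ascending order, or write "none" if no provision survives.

Clause 4 is struck. Clause 5 operates only by reference to Clause 4, so it falls with Clause 4. Clause 6 provides that the Agreement is not severable, so the invalidity of any one provision voids the entire Agreement. No provision of the Agreement survives.

none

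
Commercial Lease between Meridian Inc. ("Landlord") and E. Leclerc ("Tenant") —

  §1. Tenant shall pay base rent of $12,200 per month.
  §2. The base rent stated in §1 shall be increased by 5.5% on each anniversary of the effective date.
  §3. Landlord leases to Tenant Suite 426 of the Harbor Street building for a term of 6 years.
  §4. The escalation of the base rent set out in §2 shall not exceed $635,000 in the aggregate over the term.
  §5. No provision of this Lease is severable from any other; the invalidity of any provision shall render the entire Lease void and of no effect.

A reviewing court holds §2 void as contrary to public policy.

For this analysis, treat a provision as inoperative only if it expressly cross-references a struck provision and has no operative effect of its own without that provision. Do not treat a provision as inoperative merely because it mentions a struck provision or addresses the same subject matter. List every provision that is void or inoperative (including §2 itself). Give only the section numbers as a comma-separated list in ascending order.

1, 2, 3, 4, 5

§2 is struck. The whole of §4 is the aggregate cap on the escalation of the base rent, defined by reference to §2, so §4 cannot stand once §2 is removed. §5 provides that the Lease is not severable, so the invalidity of any one provision voids the entire Lease. No provision of the Lease survives.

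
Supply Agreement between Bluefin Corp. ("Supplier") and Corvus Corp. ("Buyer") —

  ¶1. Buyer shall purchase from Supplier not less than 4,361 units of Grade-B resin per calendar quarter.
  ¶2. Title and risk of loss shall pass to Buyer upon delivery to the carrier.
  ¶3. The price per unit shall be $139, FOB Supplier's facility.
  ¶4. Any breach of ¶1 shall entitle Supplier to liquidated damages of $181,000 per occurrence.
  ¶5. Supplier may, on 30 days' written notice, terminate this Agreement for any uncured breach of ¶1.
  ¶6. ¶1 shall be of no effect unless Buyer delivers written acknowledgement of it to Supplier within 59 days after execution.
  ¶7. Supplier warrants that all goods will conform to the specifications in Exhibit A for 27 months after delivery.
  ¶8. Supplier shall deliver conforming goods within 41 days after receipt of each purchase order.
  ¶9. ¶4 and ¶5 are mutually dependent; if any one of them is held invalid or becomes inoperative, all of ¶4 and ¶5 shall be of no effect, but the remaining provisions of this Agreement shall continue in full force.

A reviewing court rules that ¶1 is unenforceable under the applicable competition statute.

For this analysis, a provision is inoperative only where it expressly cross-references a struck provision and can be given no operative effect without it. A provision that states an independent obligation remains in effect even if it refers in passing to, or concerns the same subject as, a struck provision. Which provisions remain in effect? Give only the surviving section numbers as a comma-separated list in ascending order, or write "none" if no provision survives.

2, 3, 7, 8, 9

¶1 is struck. ¶4 has no operative effect of its own apart from ¶1 and is therefore inoperative. ¶5 merely fixes the termination right for breach of ¶1; with ¶1 gone it has nothing to operate on and falls away. ¶6 merely fixes the acknowledgement condition for ¶1; with ¶1 gone it has nothing to operate on and falls away. ¶9 declares ¶4 and ¶5 mutually dependent; since one of them has fallen, all of them are of no effect. The remainder continues in force under ¶9. That leaves ¶2, ¶3, ¶7, ¶8, and ¶9 in effect.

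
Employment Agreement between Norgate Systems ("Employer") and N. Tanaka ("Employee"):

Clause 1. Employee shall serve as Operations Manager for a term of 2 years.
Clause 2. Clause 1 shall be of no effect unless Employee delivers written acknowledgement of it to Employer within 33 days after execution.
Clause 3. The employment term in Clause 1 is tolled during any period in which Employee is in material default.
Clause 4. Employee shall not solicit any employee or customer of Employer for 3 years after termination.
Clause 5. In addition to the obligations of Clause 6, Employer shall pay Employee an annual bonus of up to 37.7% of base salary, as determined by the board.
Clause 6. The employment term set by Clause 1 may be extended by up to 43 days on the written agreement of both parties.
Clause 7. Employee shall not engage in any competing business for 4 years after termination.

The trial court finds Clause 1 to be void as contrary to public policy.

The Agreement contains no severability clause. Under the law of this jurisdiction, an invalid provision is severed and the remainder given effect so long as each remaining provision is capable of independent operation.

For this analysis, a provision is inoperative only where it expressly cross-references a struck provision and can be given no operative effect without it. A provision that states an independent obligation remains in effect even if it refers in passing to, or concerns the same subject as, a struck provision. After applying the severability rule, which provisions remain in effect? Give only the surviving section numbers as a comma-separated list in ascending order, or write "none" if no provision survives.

Clause 1 is struck. Clause 2 operates only by reference to Clause 1, so it falls with Clause 1. The whole of Clause 3 is the tolling of the employment term, defined by reference to Clause 1, so Clause 3 cannot stand once Clause 1 is removed. The whole of Clause 6 is the extension of the employment term, defined by reference to Clause 1, so Clause 6 cannot stand once Clause 1 is removed. Although Clause 5 refers to Clause 6, its operative terms do not depend on Clause 6, so it remains in effect. With no severability clause, the stated default rule severs what cannot stand and enforces each remaining provision that can operate on its own. The provisions still in force are Clause 4, Clause 5, and Clause 7.

4, 5, 7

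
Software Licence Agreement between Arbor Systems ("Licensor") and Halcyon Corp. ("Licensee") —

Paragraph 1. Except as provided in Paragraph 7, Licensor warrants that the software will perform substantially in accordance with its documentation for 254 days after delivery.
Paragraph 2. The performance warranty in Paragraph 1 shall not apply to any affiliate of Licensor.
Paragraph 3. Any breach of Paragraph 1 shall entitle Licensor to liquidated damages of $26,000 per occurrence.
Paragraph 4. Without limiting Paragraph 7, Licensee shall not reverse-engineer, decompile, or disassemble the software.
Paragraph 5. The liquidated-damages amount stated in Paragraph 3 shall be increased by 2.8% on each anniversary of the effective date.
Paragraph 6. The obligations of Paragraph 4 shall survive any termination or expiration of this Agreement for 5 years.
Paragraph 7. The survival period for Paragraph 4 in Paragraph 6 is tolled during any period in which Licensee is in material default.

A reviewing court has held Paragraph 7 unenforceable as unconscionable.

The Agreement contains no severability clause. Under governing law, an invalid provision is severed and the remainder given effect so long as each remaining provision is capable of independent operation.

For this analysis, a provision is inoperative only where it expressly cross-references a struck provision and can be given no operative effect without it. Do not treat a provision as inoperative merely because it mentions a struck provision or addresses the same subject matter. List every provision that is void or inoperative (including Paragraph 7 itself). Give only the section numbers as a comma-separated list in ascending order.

7

Paragraph 7 is struck. Paragraph 1 mentions Paragraph 7 but its own obligation stands independently of Paragraph 7, so Paragraph 1 is not affected. Although Paragraph 4 refers to Paragraph 7, its operative terms do not depend on Paragraph 7, so it remains in effect. No other provision's operative terms depend on Paragraph 7. Under the stated default rule, only provisions that cannot operate independently fall away; the rest are enforced. Paragraph 1, Paragraph 2, Paragraph 3, Paragraph 4, Paragraph 5, and Paragraph 6 remain in effect.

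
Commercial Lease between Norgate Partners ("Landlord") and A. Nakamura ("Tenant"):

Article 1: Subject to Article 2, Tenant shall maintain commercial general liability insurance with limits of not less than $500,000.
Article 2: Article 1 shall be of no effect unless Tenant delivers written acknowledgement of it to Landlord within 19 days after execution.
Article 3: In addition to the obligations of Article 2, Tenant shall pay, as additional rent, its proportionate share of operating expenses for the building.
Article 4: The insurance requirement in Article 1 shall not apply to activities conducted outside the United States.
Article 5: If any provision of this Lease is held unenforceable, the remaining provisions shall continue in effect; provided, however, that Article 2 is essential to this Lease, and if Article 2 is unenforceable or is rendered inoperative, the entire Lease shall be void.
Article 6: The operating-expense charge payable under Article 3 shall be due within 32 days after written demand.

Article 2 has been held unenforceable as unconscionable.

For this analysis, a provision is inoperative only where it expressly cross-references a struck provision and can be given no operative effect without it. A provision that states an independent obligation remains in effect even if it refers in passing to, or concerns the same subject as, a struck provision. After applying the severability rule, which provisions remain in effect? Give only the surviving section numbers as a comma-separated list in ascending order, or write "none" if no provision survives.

none

Article 2 is struck. No other provision's operative terms depend on Article 2. Article 5 makes Article 2 an essential term, and Article 2 is the provision held invalid; under Article 5, the entire Lease is therefore void. No provision of the Lease survives.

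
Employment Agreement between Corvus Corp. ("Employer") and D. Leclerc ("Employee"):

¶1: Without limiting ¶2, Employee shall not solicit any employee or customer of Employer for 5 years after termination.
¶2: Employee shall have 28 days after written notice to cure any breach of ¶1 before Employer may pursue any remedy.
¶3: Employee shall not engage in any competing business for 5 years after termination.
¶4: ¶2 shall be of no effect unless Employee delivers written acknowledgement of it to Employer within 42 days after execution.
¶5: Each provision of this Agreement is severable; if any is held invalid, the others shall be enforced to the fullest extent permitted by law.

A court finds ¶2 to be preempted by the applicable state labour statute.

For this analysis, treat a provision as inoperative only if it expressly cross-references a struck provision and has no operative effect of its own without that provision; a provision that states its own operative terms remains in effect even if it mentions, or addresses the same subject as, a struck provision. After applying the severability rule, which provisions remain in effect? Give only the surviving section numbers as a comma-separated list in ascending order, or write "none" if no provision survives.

¶2 is struck. ¶4 has no operative effect of its own apart from ¶2 and is therefore inoperative. ¶1 mentions ¶2 but its own obligation stands independently of ¶2, so ¶1 is not affected. ¶5 is a severability clause and preserves every provision that can still be given independent effect. ¶1, ¶3, and ¶5 remain in effect.

1, 3, 5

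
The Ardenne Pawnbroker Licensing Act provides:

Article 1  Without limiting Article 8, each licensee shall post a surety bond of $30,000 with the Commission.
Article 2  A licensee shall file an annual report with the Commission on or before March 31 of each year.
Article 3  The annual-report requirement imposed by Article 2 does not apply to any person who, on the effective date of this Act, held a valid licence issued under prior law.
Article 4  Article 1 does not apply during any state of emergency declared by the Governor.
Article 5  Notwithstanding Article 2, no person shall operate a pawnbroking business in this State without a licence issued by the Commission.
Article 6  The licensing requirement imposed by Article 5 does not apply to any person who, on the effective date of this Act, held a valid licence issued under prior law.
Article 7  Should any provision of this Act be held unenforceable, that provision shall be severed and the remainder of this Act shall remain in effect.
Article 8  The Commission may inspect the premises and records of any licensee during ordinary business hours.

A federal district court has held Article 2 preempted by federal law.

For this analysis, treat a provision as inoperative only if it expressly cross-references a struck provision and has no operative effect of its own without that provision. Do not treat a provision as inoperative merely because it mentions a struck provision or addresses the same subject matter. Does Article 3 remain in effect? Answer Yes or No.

Article 2 is struck. Article 3 has no operative effect of its own apart from Article 2 and is therefore inoperative. Article 5 mentions Article 2 but its own obligation stands independently of Article 2, so Article 5 is not affected. Article 7 is a severability clause and preserves every provision that can still be given independent effect. That leaves Article 1, Article 4, Article 5, Article 6, Article 7, and Article 8 in effect. Article 3 is among the inoperative provisions, so the answer is no.

No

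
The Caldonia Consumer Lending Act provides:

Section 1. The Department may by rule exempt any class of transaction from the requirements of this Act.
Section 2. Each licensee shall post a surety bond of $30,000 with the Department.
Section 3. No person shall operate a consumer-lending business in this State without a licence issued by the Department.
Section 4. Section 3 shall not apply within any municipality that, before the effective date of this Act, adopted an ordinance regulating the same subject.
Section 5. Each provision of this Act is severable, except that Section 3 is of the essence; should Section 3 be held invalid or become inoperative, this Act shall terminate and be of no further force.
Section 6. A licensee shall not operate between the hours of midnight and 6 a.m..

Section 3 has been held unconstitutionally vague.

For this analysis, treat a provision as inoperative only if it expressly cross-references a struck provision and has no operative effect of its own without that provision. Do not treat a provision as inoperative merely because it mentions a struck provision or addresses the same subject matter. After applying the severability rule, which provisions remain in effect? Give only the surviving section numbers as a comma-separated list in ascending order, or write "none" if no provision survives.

none

Section 3 is struck. Section 4 has no operative effect of its own apart from Section 3 and is therefore inoperative. Section 5 makes Section 3 an essential term, and Section 3 is the provision held invalid; under Section 5, the entire Act is therefore void. No provision of the Act survives.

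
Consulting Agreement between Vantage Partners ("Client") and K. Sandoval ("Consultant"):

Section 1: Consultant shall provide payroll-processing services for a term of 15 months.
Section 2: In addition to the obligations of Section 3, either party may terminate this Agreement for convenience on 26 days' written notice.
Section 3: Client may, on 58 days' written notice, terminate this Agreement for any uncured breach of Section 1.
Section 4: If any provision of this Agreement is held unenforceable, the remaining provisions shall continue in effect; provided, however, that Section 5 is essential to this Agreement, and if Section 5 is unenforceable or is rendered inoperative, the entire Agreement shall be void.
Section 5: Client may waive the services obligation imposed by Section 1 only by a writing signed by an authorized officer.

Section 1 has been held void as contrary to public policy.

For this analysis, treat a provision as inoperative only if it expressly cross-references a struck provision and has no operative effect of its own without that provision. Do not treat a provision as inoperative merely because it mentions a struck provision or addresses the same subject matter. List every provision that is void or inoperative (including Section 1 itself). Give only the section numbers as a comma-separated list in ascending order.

Section 1 is struck. Section 3 has no operative effect of its own apart from Section 1 and is therefore inoperative. Section 5 has no operative effect of its own apart from Section 1 and is therefore inoperative. Section 4 makes Section 5 an essential term, and Section 5 has been rendered inoperative by the cascade; under Section 4, the entire Agreement is therefore void. No provision of the Agreement survives.

1, 2, 3, 4, 5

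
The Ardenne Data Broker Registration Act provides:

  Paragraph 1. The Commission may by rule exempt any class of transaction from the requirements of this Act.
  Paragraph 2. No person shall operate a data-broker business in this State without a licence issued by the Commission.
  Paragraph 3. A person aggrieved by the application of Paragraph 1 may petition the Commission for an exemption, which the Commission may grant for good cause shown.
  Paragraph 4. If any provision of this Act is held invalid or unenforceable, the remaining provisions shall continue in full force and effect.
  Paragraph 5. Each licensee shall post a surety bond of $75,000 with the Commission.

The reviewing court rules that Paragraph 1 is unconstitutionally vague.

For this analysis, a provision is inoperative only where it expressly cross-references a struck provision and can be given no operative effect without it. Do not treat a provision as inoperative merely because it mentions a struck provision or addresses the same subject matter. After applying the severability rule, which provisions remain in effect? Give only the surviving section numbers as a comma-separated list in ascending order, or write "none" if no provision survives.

Paragraph 1 is struck. Paragraph 3 operates only by reference to Paragraph 1, so it falls with Paragraph 1. Paragraph 4 is a severability clause and preserves every provision that can still be given independent effect. Paragraph 2, Paragraph 4, and Paragraph 5 remain in effect.

2, 4, 5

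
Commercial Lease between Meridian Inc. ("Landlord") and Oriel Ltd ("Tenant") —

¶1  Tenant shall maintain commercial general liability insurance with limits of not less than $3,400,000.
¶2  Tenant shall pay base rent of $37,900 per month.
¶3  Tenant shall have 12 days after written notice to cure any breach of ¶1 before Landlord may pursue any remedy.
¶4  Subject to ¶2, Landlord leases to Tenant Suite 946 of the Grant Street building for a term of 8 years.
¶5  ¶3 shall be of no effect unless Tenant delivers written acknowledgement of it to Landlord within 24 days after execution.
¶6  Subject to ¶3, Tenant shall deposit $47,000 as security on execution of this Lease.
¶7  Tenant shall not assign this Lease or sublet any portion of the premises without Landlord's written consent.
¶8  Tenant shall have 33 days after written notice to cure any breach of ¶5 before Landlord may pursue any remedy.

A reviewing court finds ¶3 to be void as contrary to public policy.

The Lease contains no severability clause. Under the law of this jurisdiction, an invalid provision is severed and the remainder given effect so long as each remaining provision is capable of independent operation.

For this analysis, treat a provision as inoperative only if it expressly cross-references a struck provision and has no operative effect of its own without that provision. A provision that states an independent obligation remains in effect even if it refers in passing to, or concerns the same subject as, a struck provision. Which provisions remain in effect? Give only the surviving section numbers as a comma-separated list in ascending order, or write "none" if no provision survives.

¶3 is struck. ¶5 merely fixes the acknowledgement condition for ¶3; with ¶3 gone it has nothing to operate on and falls away. The only function of ¶8 is the cure period for breach of ¶5, so it cannot stand once ¶5 is removed. ¶6 mentions ¶3 but its own obligation stands independently of ¶3, so ¶6 is not affected. Under the stated default rule, only provisions that cannot operate independently fall away; the rest are enforced. ¶1, ¶2, ¶4, ¶6, and ¶7 remain in effect.

1, 2, 4, 6, 7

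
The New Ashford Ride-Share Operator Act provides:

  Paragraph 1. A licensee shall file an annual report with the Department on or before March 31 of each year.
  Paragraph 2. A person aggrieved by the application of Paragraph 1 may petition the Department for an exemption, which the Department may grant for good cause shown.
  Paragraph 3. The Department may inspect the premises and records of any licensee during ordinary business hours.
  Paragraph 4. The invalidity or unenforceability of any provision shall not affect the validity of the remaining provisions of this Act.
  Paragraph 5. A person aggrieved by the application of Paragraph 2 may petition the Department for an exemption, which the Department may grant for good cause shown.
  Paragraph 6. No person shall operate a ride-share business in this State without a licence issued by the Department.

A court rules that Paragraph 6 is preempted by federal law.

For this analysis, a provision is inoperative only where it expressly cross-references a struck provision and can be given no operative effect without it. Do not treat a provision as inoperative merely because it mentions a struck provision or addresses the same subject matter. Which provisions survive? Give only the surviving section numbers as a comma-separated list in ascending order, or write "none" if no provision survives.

Paragraph 6 is struck. Nothing else in the Act is defined by reference to Paragraph 6. Paragraph 4 is a severability clause and preserves every provision that can still be given independent effect. The provisions still in force are Paragraph 1, Paragraph 2, Paragraph 3, Paragraph 4, and Paragraph 5.

1, 2, 3, 4, 5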